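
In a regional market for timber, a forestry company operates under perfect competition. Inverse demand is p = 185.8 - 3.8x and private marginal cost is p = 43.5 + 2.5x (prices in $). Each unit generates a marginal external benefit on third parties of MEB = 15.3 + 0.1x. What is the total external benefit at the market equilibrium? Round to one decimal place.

Market equilibrium (private): 43.5 + 2.5x = 185.8 - 3.8x → x_m = 22.5873.
Total external benefit = ∫₀^{x_m} (15.3 + 0.1x) dx = 15.3×22.5873 + ½×0.1×22.5873² = 371.0950.

$371.1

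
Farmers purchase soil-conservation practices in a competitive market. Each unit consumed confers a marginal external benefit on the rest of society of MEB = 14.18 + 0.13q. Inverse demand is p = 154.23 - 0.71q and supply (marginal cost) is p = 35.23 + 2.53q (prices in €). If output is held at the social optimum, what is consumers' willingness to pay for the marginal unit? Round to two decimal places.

P = €123.83

Social marginal benefit = demand + MEB = 168.41 - 0.58q.
Set SMB = MC: 168.41 - 0.58q = 35.23 + 2.53q → q* = 42.8232.
Consumer price on the demand curve at q*: 154.23 − 0.71×42.8232 = 123.8255.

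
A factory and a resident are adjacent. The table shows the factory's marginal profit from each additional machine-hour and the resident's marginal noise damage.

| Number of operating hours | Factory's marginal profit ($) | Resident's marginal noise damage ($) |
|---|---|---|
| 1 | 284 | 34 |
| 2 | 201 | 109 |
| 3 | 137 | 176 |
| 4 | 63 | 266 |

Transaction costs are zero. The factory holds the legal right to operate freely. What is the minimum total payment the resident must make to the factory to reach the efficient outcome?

$200

Left alone the factory would choose level 4 (marginal profit stays positive).
Efficient level: k* = 2 (marginal profit ≥ marginal noise damage through 2).
The resident must at least cover the factory's forgone profit from cutting 4→2: 137 + 63 = 200.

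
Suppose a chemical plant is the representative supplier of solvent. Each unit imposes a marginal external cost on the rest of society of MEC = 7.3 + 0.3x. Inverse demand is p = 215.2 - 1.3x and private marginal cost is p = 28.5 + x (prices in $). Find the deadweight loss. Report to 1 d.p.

DWL = $192.7

Market equilibrium (private): 28.5 + x = 215.2 - 1.3x → x_m = 81.1739.
Social marginal cost = private MC + MEC = 35.8 + 1.3x.
Set SMC = demand: 35.8 + 1.3x = 215.2 - 1.3x → x* = 69.0000.
The loss is the area between SMC and demand from x* to x_m; with linear curves that's a triangle of height MEC(x_m).
DWL = ½ × 12.1739 × 31.6522 = 192.6654.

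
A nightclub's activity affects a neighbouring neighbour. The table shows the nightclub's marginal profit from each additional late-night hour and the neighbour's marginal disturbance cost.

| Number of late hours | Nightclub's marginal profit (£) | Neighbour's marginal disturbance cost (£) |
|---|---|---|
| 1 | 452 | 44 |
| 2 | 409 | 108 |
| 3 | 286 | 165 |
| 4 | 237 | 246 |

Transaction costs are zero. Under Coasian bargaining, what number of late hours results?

3

Bargaining reaches the level where marginal profit last exceeds marginal disturbance cost.
That holds through level 3 (286 ≥ 165) but not at 4 (237 < 246).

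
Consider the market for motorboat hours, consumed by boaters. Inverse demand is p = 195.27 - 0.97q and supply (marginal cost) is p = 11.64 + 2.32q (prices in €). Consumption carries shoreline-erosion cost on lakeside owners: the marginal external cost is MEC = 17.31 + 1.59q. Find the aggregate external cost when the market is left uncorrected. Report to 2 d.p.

€3442.79

Market equilibrium (private): 11.64 + 2.32q = 195.27 - 0.97q → q_m = 55.8146.
Total external cost = ∫₀^{q_m} (17.31 + 1.59q) dq = 17.31×55.8146 + ½×1.59×55.8146² = 3442.7900.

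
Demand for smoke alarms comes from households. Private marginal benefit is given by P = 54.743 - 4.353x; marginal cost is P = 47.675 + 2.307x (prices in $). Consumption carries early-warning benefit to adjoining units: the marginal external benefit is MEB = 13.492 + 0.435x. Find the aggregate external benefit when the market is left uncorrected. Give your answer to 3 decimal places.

$14.564

Market equilibrium (private): 47.675 + 2.307x = 54.743 - 4.353x → x_m = 1.0613.
Total external benefit = ∫₀^{x_m} (13.492 + 0.435x) dx = 13.492×1.0613 + ½×0.435×1.0613² = 14.5640.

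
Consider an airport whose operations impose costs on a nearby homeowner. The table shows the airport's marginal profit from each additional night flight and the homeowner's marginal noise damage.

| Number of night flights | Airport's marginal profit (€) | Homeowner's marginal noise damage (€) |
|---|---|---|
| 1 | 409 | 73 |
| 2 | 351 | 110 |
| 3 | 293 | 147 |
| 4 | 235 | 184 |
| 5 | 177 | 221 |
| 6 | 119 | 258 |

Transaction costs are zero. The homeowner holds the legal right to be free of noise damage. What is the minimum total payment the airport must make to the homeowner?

Efficient level: marginal profit ≥ marginal noise damage through level 4, so k* = 4.
With the homeowner holding the right, the airport must at least compensate total damage at k*: 73 + 110 + 147 + 184 = 514.

€514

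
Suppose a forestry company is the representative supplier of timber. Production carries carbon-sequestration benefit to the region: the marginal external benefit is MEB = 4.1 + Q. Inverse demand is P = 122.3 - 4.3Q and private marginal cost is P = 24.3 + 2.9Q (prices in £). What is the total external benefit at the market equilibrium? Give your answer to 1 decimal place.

£148.4

Market equilibrium (private): 24.3 + 2.9Q = 122.3 - 4.3Q → Q_m = 13.6111.
Total external benefit = ∫₀^{Q_m} (4.1 + 1.0Q) dQ = 4.1×13.6111 + ½×1.0×13.6111² = 148.4365.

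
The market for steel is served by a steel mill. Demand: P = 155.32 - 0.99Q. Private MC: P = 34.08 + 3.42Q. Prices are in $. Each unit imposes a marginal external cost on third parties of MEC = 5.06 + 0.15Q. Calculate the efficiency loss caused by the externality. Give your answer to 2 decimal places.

Market equilibrium (private): 34.08 + 3.42Q = 155.32 - 0.99Q → Q_m = 27.4921.
Social marginal cost = private MC + MEC = 39.14 + 3.57Q.
Set SMC = demand: 39.14 + 3.57Q = 155.32 - 0.99Q → Q* = 25.4781.
Between Q* and Q_m the wedge SMC − demand runs linearly from 0 to MEC(Q_m), so the loss is a triangle.
DWL = ½ × 2.0140 × 9.1838 = 9.2481.

DWL = $9.25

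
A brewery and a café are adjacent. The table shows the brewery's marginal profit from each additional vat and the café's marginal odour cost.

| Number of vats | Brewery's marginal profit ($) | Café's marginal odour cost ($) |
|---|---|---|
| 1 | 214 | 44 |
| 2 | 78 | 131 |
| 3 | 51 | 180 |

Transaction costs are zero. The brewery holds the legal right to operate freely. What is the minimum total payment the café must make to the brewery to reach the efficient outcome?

$129

Left alone the brewery would choose level 3 (marginal profit stays positive).
Efficient level: k* = 1 (marginal profit ≥ marginal odour cost through 1).
The café must at least cover the brewery's forgone profit from cutting 3→1: 78 + 51 = 129.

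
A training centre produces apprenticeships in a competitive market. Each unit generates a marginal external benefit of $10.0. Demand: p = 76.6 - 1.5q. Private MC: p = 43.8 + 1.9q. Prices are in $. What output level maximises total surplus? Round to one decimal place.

q* = 12.6

Social marginal cost = private MC − MEB = 33.8 + 1.9q.
Set SMC = demand: 33.8 + 1.9q = 76.6 - 1.5q → q* = 12.5882.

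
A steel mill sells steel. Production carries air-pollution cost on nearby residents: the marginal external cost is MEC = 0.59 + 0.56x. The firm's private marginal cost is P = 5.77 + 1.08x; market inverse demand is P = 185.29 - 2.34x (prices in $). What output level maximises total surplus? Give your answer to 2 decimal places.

Social marginal cost = private MC + MEC = 6.36 + 1.64x.
Set SMC = demand: 6.36 + 1.64x = 185.29 - 2.34x → x* = 44.9573.

x* = 44.96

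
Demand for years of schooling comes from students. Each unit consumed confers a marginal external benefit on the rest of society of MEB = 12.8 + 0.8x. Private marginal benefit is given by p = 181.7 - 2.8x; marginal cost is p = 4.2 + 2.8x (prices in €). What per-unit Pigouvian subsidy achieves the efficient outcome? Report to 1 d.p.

Social marginal benefit = demand + MEB = 194.5 - 2.0x.
Set SMB = MC: 194.5 - 2.0x = 4.2 + 2.8x → x* = 39.6458.
The Pigouvian subsidy equals MEB at x*: 12.8 + 0.8×39.6458 = 44.5166.

subsidy = €44.5 per unit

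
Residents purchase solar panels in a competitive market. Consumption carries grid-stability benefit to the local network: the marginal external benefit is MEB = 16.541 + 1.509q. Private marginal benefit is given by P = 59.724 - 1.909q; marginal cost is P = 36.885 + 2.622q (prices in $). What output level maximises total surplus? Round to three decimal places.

q* = 13.031

Social marginal benefit = demand + MEB = 76.265 - 0.400q.
Set SMB = MC: 76.265 - 0.400q = 36.885 + 2.622q → q* = 13.0311.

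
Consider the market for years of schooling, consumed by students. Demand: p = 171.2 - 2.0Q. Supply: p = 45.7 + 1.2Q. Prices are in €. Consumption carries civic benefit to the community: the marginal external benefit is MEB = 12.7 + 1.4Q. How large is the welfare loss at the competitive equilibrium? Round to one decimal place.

Market equilibrium (private): 45.7 + 1.2Q = 171.2 - 2.0Q → Q_m = 39.2188.
Social marginal benefit = demand + MEB = 183.9 - 0.6Q.
Set SMB = MC: 183.9 - 0.6Q = 45.7 + 1.2Q → Q* = 76.7778.
The welfare-loss triangle has base |Q_m − Q*| and height MEB(Q_m) (the vertical gap between SMB and MC is zero at Q* and MEB at Q_m).
DWL = ½ × 37.5590 × 67.6063 = 1269.6125.

DWL = €1269.6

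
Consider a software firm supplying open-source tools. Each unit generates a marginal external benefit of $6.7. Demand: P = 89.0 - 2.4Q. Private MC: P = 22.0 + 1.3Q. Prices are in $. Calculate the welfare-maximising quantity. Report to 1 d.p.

Q* = 19.9

Social marginal cost = private MC − MEB = 15.3 + 1.3Q.
Set SMC = demand: 15.3 + 1.3Q = 89.0 - 2.4Q → Q* = 19.9189.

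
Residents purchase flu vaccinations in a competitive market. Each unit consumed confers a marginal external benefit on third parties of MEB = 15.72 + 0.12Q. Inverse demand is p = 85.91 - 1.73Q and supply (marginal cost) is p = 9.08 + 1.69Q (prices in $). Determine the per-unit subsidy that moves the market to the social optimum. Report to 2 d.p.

subsidy = $19.09 per unit

Social marginal benefit = demand + MEB = 101.63 - 1.61Q.
Set SMB = MC: 101.63 - 1.61Q = 9.08 + 1.69Q → Q* = 28.0455.
The Pigouvian subsidy equals MEB at Q*: 15.72 + 0.12×28.0455 = 19.0855.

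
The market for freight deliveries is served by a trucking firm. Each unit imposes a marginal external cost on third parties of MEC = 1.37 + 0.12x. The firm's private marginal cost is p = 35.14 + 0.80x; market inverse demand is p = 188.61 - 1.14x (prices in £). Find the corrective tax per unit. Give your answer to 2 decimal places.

tax = £10.23 per unit

Social marginal cost = private MC + MEC = 36.51 + 0.92x.
Set SMC = demand: 36.51 + 0.92x = 188.61 - 1.14x → x* = 73.8350.
The Pigouvian tax equals MEC at x*: 1.37 + 0.12×73.8350 = 10.2302.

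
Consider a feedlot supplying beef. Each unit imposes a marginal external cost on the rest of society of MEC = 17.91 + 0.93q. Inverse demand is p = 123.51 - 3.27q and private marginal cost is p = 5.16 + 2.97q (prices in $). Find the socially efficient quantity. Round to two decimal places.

Social marginal cost = private MC + MEC = 23.07 + 3.90q.
Set SMC = demand: 23.07 + 3.90q = 123.51 - 3.27q → q* = 14.0084.

q* = 14.01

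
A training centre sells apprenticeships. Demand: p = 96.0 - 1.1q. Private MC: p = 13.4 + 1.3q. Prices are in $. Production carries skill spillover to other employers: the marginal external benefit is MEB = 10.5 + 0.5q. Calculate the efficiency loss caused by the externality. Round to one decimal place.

Market equilibrium (private): 13.4 + 1.3q = 96.0 - 1.1q → q_m = 34.4167.
Social marginal cost = private MC − MEB = 2.9 + 0.8q.
Set SMC = demand: 2.9 + 0.8q = 96.0 - 1.1q → q* = 49.0000.
Height of the DWL triangle at q_m is demand(q_m) − SMC(q_m) = MEB(q_m) = 27.7083.
DWL = ½ × 14.5833 × 27.7083 = 202.0392.

DWL = $202.0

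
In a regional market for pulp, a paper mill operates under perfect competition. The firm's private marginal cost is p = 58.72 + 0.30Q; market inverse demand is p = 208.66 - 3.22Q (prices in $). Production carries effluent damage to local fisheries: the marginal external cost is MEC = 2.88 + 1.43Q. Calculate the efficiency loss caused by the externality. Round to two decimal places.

Market equilibrium (private): 58.72 + 0.30Q = 208.66 - 3.22Q → Q_m = 42.5966.
Social marginal cost = private MC + MEC = 61.60 + 1.73Q.
Set SMC = demand: 61.60 + 1.73Q = 208.66 - 3.22Q → Q* = 29.7091.
The welfare-loss triangle has base |Q_m − Q*| and height MEC(Q_m) (the vertical gap between SMC and demand is zero at Q* and MEC at Q_m).
DWL = ½ × 12.8875 × 63.7931 = 411.0668.

DWL = $411.07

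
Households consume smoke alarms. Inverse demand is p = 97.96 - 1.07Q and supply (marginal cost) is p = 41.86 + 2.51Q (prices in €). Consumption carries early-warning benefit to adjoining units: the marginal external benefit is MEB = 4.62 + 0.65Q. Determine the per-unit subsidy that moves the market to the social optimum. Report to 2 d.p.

subsidy = €18.09 per unit

Social marginal benefit = demand + MEB = 102.58 - 0.42Q.
Set SMB = MC: 102.58 - 0.42Q = 41.86 + 2.51Q → Q* = 20.7235.
The Pigouvian subsidy equals MEB at Q*: 4.62 + 0.65×20.7235 = 18.0903.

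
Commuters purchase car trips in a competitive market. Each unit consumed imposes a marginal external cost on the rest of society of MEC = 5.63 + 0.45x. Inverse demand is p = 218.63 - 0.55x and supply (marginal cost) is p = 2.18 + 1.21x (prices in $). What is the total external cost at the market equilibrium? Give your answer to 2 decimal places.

$4095.48

Market equilibrium (private): 2.18 + 1.21x = 218.63 - 0.55x → x_m = 122.9830.
Total external cost = ∫₀^{x_m} (5.63 + 0.45x) dx = 5.63×122.9830 + ½×0.45×122.9830² = 4095.4784.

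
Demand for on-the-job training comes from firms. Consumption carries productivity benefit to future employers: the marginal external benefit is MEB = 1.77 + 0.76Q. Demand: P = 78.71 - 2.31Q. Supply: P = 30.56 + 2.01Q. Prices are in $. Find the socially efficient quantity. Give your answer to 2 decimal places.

Q* = 14.02

Social marginal benefit = demand + MEB = 80.48 - 1.55Q.
Set SMB = MC: 80.48 - 1.55Q = 30.56 + 2.01Q → Q* = 14.0225.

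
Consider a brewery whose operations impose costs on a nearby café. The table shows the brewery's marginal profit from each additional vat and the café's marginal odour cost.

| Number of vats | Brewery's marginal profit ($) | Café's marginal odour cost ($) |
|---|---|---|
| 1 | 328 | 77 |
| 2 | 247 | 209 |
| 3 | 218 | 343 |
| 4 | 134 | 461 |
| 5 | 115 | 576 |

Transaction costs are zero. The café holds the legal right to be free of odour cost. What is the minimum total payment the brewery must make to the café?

$286

Efficient level: marginal profit ≥ marginal odour cost through level 2, so k* = 2.
With the café holding the right, the brewery must at least compensate total damage at k*: 77 + 209 = 286.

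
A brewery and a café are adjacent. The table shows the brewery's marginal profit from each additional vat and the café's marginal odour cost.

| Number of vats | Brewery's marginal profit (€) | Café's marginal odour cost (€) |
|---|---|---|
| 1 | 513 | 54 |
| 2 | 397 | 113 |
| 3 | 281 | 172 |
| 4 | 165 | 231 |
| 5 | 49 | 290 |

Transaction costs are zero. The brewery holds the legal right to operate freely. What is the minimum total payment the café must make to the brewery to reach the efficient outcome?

Left alone the brewery would choose level 5 (marginal profit stays positive).
Efficient level: k* = 3 (marginal profit ≥ marginal odour cost through 3).
The café must at least cover the brewery's forgone profit from cutting 5→3: 165 + 49 = 214.

€214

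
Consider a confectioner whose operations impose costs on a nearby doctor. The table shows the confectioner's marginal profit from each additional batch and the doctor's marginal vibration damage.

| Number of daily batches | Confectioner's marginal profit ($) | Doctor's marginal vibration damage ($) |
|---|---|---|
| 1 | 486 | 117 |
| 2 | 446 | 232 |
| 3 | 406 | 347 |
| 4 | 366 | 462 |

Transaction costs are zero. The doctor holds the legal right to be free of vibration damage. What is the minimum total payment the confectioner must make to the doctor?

$696

Efficient level: marginal profit ≥ marginal vibration damage through level 3, so k* = 3.
With the doctor holding the right, the confectioner must at least compensate total damage at k*: 117 + 232 + 347 = 696.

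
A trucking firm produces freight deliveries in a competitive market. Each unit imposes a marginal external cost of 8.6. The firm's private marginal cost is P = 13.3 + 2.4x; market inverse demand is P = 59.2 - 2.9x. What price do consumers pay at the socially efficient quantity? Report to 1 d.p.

P = 38.8

Social marginal cost = private MC + MEC = 21.9 + 2.4x.
Set SMC = demand: 21.9 + 2.4x = 59.2 - 2.9x → x* = 7.0377.
Consumer price on the demand curve at x*: 59.2 − 2.9×7.0377 = 38.7907.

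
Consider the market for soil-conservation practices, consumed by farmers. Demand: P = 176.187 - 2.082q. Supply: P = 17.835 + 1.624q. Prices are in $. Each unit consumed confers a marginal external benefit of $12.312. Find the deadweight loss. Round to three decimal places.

Market equilibrium (private): 17.835 + 1.624q = 176.187 - 2.082q → q_m = 42.7285.
Social marginal benefit = demand + MEB = 188.499 - 2.082q.
Set SMB = MC: 188.499 - 2.082q = 17.835 + 1.624q → q* = 46.0507.
The loss is the area between SMB and MC from q* to q_m; with linear curves that's a triangle of height MEB(q_m).
DWL = ½ × 3.3222 × 12.3120 = 20.4515.

DWL = $20.451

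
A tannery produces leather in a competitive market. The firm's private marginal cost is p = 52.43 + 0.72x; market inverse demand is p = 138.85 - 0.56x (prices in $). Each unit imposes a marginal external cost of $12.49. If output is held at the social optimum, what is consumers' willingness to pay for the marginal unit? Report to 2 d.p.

P = $106.51

Social marginal cost = private MC + MEC = 64.92 + 0.72x.
Set SMC = demand: 64.92 + 0.72x = 138.85 - 0.56x → x* = 57.7578.
Consumer price on the demand curve at x*: 138.85 − 0.56×57.7578 = 106.5056.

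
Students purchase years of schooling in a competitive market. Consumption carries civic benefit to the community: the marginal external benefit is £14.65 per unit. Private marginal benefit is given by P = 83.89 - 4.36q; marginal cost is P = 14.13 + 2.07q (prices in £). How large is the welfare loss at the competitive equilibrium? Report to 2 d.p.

DWL = £16.69

Market equilibrium (private): 14.13 + 2.07q = 83.89 - 4.36q → q_m = 10.8491.
Social marginal benefit = demand + MEB = 98.54 - 4.36q.
Set SMB = MC: 98.54 - 4.36q = 14.13 + 2.07q → q* = 13.1275.
Height of the DWL triangle at q_m is SMB(q_m) − MC(q_m) = MEB(q_m) = 14.6500.
DWL = ½ × 2.2784 × 14.6500 = 16.6893.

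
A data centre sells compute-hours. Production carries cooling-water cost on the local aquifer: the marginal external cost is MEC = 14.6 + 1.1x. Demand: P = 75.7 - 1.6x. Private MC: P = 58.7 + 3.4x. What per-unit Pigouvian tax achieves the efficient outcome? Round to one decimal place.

Social marginal cost = private MC + MEC = 73.3 + 4.5x.
Set SMC = demand: 73.3 + 4.5x = 75.7 - 1.6x → x* = 0.3934.
The Pigouvian tax equals MEC at x*: 14.6 + 1.1×0.3934 = 15.0327.

tax = 15.0 per unit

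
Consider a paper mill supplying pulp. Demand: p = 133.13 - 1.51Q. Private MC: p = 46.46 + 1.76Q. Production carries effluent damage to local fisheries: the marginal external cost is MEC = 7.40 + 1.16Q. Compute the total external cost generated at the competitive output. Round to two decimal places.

Market equilibrium (private): 46.46 + 1.76Q = 133.13 - 1.51Q → Q_m = 26.5046.
Total external cost = ∫₀^{Q_m} (7.40 + 1.16Q) dQ = 7.40×26.5046 + ½×1.16×26.5046² = 603.5805.

603.58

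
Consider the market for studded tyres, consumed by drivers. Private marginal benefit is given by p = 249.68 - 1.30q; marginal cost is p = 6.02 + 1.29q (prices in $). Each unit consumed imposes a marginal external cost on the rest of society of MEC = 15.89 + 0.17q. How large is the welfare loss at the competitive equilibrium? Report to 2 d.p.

Market equilibrium (private): 6.02 + 1.29q = 249.68 - 1.30q → q_m = 94.0772.
Social marginal benefit = demand − MEC = 233.79 - 1.47q.
Set SMB = MC: 233.79 - 1.47q = 6.02 + 1.29q → q* = 82.5254.
The loss is the area between SMB and MC from q* to q_m; with linear curves that's a triangle of height MEC(q_m).
DWL = ½ × 11.5518 × 31.8831 = 184.1536.

DWL = $184.15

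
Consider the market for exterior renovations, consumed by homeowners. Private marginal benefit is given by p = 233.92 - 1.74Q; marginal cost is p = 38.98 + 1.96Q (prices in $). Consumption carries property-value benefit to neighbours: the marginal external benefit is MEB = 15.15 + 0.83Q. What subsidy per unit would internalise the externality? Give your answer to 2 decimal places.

Social marginal benefit = demand + MEB = 249.07 - 0.91Q.
Set SMB = MC: 249.07 - 0.91Q = 38.98 + 1.96Q → Q* = 73.2021.
The Pigouvian subsidy equals MEB at Q*: 15.15 + 0.83×73.2021 = 75.9077.

subsidy = $75.91 per unit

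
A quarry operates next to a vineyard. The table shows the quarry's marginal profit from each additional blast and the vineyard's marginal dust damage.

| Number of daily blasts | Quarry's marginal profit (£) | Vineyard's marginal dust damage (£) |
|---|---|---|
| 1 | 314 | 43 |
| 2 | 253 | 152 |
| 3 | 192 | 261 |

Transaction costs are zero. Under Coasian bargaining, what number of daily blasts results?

2

Bargaining reaches the level where marginal profit last exceeds marginal dust damage.
That holds through level 2 (253 ≥ 152) but not at 3 (192 < 261).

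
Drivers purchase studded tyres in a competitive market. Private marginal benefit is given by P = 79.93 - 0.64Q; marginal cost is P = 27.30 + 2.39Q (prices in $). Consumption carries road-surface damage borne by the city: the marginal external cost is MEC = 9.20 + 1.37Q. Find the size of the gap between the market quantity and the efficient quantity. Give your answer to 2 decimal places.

Market equilibrium (private): 27.30 + 2.39Q = 79.93 - 0.64Q → Q_m = 17.3696.
Social marginal benefit = demand − MEC = 70.73 - 2.01Q.
Set SMB = MC: 70.73 - 2.01Q = 27.30 + 2.39Q → Q* = 9.8705.
Gap = |17.3696 − 9.8705| = 7.4991.

7.50 units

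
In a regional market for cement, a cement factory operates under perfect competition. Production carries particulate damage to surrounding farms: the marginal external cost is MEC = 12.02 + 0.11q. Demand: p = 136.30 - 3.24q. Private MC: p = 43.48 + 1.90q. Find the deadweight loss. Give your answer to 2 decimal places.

Market equilibrium (private): 43.48 + 1.90q = 136.30 - 3.24q → q_m = 18.0584.
Social marginal cost = private MC + MEC = 55.50 + 2.01q.
Set SMC = demand: 55.50 + 2.01q = 136.30 - 3.24q → q* = 15.3905.
The loss is the area between SMC and demand from q* to q_m; with linear curves that's a triangle of height MEC(q_m).
DWL = ½ × 2.6679 × 14.0064 = 18.6838.

DWL = 18.68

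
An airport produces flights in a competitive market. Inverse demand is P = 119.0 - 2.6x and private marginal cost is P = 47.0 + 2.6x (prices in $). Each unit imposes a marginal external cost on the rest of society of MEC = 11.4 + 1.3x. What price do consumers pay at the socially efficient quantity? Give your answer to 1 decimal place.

Social marginal cost = private MC + MEC = 58.4 + 3.9x.
Set SMC = demand: 58.4 + 3.9x = 119.0 - 2.6x → x* = 9.3231.
Consumer price on the demand curve at x*: 119.0 − 2.6×9.3231 = 94.7599.

P = $94.8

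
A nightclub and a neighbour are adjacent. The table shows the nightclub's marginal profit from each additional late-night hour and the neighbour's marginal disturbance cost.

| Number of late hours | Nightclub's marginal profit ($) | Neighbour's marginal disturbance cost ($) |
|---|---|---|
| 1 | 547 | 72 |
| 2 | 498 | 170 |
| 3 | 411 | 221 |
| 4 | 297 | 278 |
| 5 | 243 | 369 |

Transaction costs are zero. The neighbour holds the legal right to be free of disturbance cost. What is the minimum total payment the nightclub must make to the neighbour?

Efficient level: marginal profit ≥ marginal disturbance cost through level 4, so k* = 4.
With the neighbour holding the right, the nightclub must at least compensate total damage at k*: 72 + 170 + 221 + 278 = 741.

$741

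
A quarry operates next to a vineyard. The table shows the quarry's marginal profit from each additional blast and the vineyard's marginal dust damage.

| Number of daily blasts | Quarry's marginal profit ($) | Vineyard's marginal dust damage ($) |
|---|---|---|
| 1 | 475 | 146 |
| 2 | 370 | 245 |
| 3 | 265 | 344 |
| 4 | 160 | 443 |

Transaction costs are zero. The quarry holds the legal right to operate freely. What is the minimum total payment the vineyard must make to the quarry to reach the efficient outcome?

$425

Left alone the quarry would choose level 4 (marginal profit stays positive).
Efficient level: k* = 2 (marginal profit ≥ marginal dust damage through 2).
The vineyard must at least cover the quarry's forgone profit from cutting 4→2: 265 + 160 = 425.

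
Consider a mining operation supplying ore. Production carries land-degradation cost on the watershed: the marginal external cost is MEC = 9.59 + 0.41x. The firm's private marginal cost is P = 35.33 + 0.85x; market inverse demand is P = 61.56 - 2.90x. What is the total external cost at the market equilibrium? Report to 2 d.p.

Market equilibrium (private): 35.33 + 0.85x = 61.56 - 2.90x → x_m = 6.9947.
Total external cost = ∫₀^{x_m} (9.59 + 0.41x) dx = 9.59×6.9947 + ½×0.41×6.9947² = 77.1090.

77.11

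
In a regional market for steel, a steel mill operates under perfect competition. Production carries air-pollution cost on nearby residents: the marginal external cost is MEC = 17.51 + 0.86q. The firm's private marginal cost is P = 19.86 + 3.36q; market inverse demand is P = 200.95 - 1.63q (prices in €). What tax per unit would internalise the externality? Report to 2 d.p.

tax = €41.56 per unit

Social marginal cost = private MC + MEC = 37.37 + 4.22q.
Set SMC = demand: 37.37 + 4.22q = 200.95 - 1.63q → q* = 27.9624.
The Pigouvian tax equals MEC at q*: 17.51 + 0.86×27.9624 = 41.5577.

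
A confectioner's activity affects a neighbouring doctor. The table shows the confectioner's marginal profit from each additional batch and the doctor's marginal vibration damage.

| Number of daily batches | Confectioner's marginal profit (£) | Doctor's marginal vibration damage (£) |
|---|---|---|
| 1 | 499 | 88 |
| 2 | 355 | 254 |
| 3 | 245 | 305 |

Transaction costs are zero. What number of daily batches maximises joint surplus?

Bargaining reaches the level where marginal profit last exceeds marginal vibration damage.
That holds through level 2 (355 ≥ 254) but not at 3 (245 < 305).

2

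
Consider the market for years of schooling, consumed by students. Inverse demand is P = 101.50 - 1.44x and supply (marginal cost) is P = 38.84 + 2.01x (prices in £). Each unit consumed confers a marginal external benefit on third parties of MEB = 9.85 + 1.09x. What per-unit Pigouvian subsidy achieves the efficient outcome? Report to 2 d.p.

Social marginal benefit = demand + MEB = 111.35 - 0.35x.
Set SMB = MC: 111.35 - 0.35x = 38.84 + 2.01x → x* = 30.7246.
The Pigouvian subsidy equals MEB at x*: 9.85 + 1.09×30.7246 = 43.3398.

subsidy = £43.34 per unit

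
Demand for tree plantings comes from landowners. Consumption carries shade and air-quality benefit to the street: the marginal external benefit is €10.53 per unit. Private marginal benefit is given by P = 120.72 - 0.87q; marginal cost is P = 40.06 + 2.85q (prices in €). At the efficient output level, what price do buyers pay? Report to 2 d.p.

Social marginal benefit = demand + MEB = 131.25 - 0.87q.
Set SMB = MC: 131.25 - 0.87q = 40.06 + 2.85q → q* = 24.5134.
Consumer price on the demand curve at q*: 120.72 − 0.87×24.5134 = 99.3933.

P = €99.39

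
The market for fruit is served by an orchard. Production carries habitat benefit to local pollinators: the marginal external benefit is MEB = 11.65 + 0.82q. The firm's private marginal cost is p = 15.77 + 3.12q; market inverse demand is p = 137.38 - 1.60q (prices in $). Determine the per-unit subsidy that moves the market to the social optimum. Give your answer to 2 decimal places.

Social marginal cost = private MC − MEB = 4.12 + 2.30q.
Set SMC = demand: 4.12 + 2.30q = 137.38 - 1.60q → q* = 34.1692.
The Pigouvian subsidy equals MEB at q*: 11.65 + 0.82×34.1692 = 39.6687.

subsidy = $39.67 per unit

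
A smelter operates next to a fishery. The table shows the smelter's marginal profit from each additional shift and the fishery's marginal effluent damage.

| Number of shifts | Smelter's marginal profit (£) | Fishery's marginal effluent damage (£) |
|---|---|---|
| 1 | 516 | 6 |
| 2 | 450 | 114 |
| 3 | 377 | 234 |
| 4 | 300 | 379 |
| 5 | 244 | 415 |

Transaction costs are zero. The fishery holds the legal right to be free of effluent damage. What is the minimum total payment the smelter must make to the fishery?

Efficient level: marginal profit ≥ marginal effluent damage through level 3, so k* = 3.
With the fishery holding the right, the smelter must at least compensate total damage at k*: 6 + 114 + 234 = 354.

£354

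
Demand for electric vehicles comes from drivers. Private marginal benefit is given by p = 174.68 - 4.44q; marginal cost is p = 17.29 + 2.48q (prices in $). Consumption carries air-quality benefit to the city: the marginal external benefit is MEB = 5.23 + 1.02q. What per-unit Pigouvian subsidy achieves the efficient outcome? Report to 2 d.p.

subsidy = $33.34 per unit

Social marginal benefit = demand + MEB = 179.91 - 3.42q.
Set SMB = MC: 179.91 - 3.42q = 17.29 + 2.48q → q* = 27.5627.
The Pigouvian subsidy equals MEB at q*: 5.23 + 1.02×27.5627 = 33.3440.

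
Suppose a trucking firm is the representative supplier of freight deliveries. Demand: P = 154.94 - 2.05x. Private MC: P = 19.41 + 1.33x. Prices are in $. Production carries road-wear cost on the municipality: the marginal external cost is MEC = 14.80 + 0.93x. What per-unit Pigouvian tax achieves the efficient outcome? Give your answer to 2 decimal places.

Social marginal cost = private MC + MEC = 34.21 + 2.26x.
Set SMC = demand: 34.21 + 2.26x = 154.94 - 2.05x → x* = 28.0116.
The Pigouvian tax equals MEC at x*: 14.80 + 0.93×28.0116 = 40.8508.

tax = $40.85 per unit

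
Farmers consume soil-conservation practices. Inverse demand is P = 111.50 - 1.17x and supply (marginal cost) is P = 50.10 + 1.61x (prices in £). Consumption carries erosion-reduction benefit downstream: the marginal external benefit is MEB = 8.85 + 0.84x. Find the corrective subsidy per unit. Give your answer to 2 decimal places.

subsidy = £39.27 per unit

Social marginal benefit = demand + MEB = 120.35 - 0.33x.
Set SMB = MC: 120.35 - 0.33x = 50.10 + 1.61x → x* = 36.2113.
The Pigouvian subsidy equals MEB at x*: 8.85 + 0.84×36.2113 = 39.2675.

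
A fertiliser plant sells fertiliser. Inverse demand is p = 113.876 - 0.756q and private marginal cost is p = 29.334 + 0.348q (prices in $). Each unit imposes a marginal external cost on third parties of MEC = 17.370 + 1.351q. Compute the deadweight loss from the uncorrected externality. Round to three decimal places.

Market equilibrium (private): 29.334 + 0.348q = 113.876 - 0.756q → q_m = 76.5779.
Social marginal cost = private MC + MEC = 46.704 + 1.699q.
Set SMC = demand: 46.704 + 1.699q = 113.876 - 0.756q → q* = 27.3613.
The welfare-loss triangle has base |q_m − q*| and height MEC(q_m) (the vertical gap between SMC and demand is zero at q* and MEC at q_m).
DWL = ½ × 49.2166 × 120.8267 = 2973.3397.

DWL = $2973.340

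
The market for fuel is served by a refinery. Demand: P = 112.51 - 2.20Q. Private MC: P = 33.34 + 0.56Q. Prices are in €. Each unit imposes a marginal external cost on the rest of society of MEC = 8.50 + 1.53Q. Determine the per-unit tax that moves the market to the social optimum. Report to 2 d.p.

tax = €33.70 per unit

Social marginal cost = private MC + MEC = 41.84 + 2.09Q.
Set SMC = demand: 41.84 + 2.09Q = 112.51 - 2.20Q → Q* = 16.4732.
The Pigouvian tax equals MEC at Q*: 8.50 + 1.53×16.4732 = 33.7040.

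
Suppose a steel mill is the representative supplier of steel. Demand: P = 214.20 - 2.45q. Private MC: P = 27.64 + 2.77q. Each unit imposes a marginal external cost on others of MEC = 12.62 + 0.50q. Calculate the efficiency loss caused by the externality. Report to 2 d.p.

DWL = 81.26

Market equilibrium (private): 27.64 + 2.77q = 214.20 - 2.45q → q_m = 35.7395.
Social marginal cost = private MC + MEC = 40.26 + 3.27q.
Set SMC = demand: 40.26 + 3.27q = 214.20 - 2.45q → q* = 30.4091.
Between q* and q_m the wedge SMC − demand runs linearly from 0 to MEC(q_m), so the loss is a triangle.
DWL = ½ × 5.3304 × 30.4897 = 81.2611.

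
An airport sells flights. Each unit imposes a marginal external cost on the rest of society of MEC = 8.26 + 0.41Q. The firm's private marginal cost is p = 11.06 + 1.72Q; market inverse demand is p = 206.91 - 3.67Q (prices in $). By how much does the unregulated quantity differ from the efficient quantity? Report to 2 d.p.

Market equilibrium (private): 11.06 + 1.72Q = 206.91 - 3.67Q → Q_m = 36.3358.
Social marginal cost = private MC + MEC = 19.32 + 2.13Q.
Set SMC = demand: 19.32 + 2.13Q = 206.91 - 3.67Q → Q* = 32.3431.
Gap = |36.3358 − 32.3431| = 3.9927.

3.99 units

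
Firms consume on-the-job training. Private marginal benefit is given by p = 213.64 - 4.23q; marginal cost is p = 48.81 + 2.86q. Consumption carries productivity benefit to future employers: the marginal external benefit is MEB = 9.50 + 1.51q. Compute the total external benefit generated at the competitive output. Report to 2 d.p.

Market equilibrium (private): 48.81 + 2.86q = 213.64 - 4.23q → q_m = 23.2482.
Total external benefit = ∫₀^{q_m} (9.50 + 1.51q) dq = 9.50×23.2482 + ½×1.51×23.2482² = 628.9194.

628.92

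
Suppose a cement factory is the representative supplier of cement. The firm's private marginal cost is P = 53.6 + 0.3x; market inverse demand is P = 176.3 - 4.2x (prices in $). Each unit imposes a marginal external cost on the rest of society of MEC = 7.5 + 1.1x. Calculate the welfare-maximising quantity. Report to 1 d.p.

Social marginal cost = private MC + MEC = 61.1 + 1.4x.
Set SMC = demand: 61.1 + 1.4x = 176.3 - 4.2x → x* = 20.5714.

x* = 20.6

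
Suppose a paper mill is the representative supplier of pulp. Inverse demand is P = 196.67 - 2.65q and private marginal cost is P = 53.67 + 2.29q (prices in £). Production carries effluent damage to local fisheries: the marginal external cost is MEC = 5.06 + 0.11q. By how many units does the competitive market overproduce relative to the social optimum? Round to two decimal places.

Market equilibrium (private): 53.67 + 2.29q = 196.67 - 2.65q → q_m = 28.9474.
Social marginal cost = private MC + MEC = 58.73 + 2.40q.
Set SMC = demand: 58.73 + 2.40q = 196.67 - 2.65q → q* = 27.3149.
Gap = |28.9474 − 27.3149| = 1.6325.

1.63 units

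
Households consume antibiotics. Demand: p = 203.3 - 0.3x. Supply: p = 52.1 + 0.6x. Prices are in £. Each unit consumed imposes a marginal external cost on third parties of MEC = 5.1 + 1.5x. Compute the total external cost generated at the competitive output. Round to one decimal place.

£22024.8

Market equilibrium (private): 52.1 + 0.6x = 203.3 - 0.3x → x_m = 168.0000.
Total external cost = ∫₀^{x_m} (5.1 + 1.5x) dx = 5.1×168.0000 + ½×1.5×168.0000² = 22024.8000.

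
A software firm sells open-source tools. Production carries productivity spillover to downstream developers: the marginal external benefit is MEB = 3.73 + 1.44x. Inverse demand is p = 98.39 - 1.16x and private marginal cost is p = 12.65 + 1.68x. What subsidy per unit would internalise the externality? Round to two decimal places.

Social marginal cost = private MC − MEB = 8.92 + 0.24x.
Set SMC = demand: 8.92 + 0.24x = 98.39 - 1.16x → x* = 63.9071.
The Pigouvian subsidy equals MEB at x*: 3.73 + 1.44×63.9071 = 95.7562.

subsidy = 95.76 per unit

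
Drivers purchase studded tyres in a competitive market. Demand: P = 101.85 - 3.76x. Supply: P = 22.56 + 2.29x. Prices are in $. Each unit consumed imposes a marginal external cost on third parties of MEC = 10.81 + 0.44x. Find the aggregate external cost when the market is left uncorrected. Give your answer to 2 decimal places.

$179.46

Market equilibrium (private): 22.56 + 2.29x = 101.85 - 3.76x → x_m = 13.1058.
Total external cost = ∫₀^{x_m} (10.81 + 0.44x) dx = 10.81×13.1058 + ½×0.44×13.1058² = 179.4613.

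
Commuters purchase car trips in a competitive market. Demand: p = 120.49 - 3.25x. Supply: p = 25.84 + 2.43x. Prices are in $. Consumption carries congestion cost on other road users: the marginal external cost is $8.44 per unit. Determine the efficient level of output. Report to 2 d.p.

x* = 15.18

Social marginal benefit = demand − MEC = 112.05 - 3.25x.
Set SMB = MC: 112.05 - 3.25x = 25.84 + 2.43x → x* = 15.1778.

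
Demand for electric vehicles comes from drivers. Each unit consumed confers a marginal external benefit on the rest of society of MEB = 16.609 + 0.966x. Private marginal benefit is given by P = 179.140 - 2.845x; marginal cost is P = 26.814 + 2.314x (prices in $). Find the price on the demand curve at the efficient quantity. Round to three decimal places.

Social marginal benefit = demand + MEB = 195.749 - 1.879x.
Set SMB = MC: 195.749 - 1.879x = 26.814 + 2.314x → x* = 40.2898.
Consumer price on the demand curve at x*: 179.140 − 2.845×40.2898 = 64.5155.

P = $64.516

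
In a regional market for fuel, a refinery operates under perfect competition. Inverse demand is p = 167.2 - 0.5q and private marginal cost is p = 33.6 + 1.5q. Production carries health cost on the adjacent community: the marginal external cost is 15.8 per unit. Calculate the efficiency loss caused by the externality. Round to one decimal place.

Market equilibrium (private): 33.6 + 1.5q = 167.2 - 0.5q → q_m = 66.8000.
Social marginal cost = private MC + MEC = 49.4 + 1.5q.
Set SMC = demand: 49.4 + 1.5q = 167.2 - 0.5q → q* = 58.9000.
The loss is the area between SMC and demand from q* to q_m; with linear curves that's a triangle of height MEC(q_m).
DWL = ½ × 7.9000 × 15.8000 = 62.4100.

DWL = 62.4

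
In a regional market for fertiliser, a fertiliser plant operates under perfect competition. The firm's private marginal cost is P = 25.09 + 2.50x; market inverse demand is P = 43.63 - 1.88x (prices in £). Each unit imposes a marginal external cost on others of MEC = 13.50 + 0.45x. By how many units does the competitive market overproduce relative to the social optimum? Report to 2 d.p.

Market equilibrium (private): 25.09 + 2.50x = 43.63 - 1.88x → x_m = 4.2329.
Social marginal cost = private MC + MEC = 38.59 + 2.95x.
Set SMC = demand: 38.59 + 2.95x = 43.63 - 1.88x → x* = 1.0435.
Gap = |4.2329 − 1.0435| = 3.1894.

3.19 units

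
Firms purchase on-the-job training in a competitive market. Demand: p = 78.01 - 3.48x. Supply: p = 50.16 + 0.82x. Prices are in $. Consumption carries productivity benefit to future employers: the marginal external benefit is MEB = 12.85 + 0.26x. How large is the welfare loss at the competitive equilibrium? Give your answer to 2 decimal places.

Market equilibrium (private): 50.16 + 0.82x = 78.01 - 3.48x → x_m = 6.4767.
Social marginal benefit = demand + MEB = 90.86 - 3.22x.
Set SMB = MC: 90.86 - 3.22x = 50.16 + 0.82x → x* = 10.0743.
The loss is the area between SMB and MC from x* to x_m; with linear curves that's a triangle of height MEB(x_m).
DWL = ½ × 3.5976 × 14.5340 = 26.1438.

DWL = $26.14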